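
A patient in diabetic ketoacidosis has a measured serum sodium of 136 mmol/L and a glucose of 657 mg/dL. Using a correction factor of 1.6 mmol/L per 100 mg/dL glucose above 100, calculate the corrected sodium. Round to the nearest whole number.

145 mmol/L

Corrected Na = measured Na + 1.6 · (glucose − 100)/100
= 136 + 1.6 · (657 − 100)/100
= 136 + 8.9
= 144.9 mmol/L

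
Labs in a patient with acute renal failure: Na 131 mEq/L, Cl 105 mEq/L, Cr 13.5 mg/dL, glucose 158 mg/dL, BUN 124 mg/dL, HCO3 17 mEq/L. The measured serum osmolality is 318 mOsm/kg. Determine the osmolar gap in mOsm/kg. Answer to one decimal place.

2.9 mOsm/kg

Calculated osmolality = 2·Na + glucose/18 + BUN/2.8
= 2·131 + 158/18 + 124/2.8
= 262 + 8.78 + 44.29
= 315.07 mOsm/kg ≈ 315.1 mOsm/kg
Osmolar gap = measured − calculated = 318 − 315.1 = 2.9 mOsm/kg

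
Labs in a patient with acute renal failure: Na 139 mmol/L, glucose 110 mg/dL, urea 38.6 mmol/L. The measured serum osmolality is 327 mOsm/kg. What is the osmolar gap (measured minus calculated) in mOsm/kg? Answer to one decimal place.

4.3 mOsm/kg

Calculated osmolality = 2·Na + glucose/18 + urea
= 2·139 + 110/18 + 38.6
= 278 + 6.11 + 38.60
= 322.71 mOsm/kg ≈ 322.7 mOsm/kg
Osmolar gap = measured − calculated = 327 − 322.7 = 4.3 mOsm/kg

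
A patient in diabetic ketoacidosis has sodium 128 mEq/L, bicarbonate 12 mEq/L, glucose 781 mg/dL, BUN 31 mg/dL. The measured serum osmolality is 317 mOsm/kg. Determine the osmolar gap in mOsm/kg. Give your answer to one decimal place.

Calculated osmolality = 2·Na + glucose/18 + BUN/2.8
= 2·128 + 781/18 + 31/2.8
= 256 + 43.39 + 11.07
= 310.46 mOsm/kg ≈ 310.5 mOsm/kg
Osmolar gap = measured − calculated = 317 − 310.5 = 6.5 mOsm/kg

6.5 mOsm/kg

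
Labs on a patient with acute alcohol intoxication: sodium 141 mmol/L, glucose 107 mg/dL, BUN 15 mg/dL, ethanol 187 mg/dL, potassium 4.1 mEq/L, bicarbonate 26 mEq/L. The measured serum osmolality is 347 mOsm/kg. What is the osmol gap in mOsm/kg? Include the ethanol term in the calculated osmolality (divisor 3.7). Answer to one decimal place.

Calculated osmolality = 2·Na + glucose/18 + BUN/2.8 + ethanol/3.7
= 2·141 + 107/18 + 15/2.8 + 187/3.7
= 282 + 5.94 + 5.36 + 50.54
= 343.84 mOsm/kg ≈ 343.8 mOsm/kg
Osmolar gap = measured − calculated = 347 − 343.8 = 3.2 mOsm/kg

3.2 mOsm/kg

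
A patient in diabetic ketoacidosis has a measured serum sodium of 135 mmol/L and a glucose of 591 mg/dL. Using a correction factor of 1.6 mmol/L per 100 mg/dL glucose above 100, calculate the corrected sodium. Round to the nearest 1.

Corrected Na = measured Na + 1.6 · (glucose − 100)/100
= 135 + 1.6 · (591 − 100)/100
= 135 + 7.9
= 142.9 mmol/L

143 mmol/L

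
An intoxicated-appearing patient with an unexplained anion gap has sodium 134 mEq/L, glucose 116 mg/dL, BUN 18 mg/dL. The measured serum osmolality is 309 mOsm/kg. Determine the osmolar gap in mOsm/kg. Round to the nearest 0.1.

28.1 mOsm/kg

Calculated osmolality = 2·Na + glucose/18 + BUN/2.8
= 2·134 + 116/18 + 18/2.8
= 268 + 6.44 + 6.43
= 280.87 mOsm/kg ≈ 280.9 mOsm/kg
Osmolar gap = measured − calculated = 309 − 280.9 = 28.1 mOsm/kg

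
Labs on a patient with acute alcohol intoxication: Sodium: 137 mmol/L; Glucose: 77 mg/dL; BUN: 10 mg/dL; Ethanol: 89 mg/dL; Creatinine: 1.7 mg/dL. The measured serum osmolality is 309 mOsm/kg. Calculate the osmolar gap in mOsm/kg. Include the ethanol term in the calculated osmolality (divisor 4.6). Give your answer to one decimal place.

Calculated osmolality = 2·Na + glucose/18 + BUN/2.8 + ethanol/4.6
= 2·137 + 77/18 + 10/2.8 + 89/4.6
= 274 + 4.28 + 3.57 + 19.35
= 301.2 mOsm/kg ≈ 301.2 mOsm/kg
Osmolar gap = measured − calculated = 309 − 301.2 = 7.8 mOsm/kg

7.8 mOsm/kg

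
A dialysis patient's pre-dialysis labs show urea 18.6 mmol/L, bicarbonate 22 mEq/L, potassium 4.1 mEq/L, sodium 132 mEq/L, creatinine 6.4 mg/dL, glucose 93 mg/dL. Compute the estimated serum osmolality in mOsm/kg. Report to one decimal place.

Calculated osmolality = 2·Na + glucose/18 + urea
= 2·132 + 93/18 + 18.6
= 264 + 5.17 + 18.60
= 287.77 mOsm/kg

287.8 mOsm/kg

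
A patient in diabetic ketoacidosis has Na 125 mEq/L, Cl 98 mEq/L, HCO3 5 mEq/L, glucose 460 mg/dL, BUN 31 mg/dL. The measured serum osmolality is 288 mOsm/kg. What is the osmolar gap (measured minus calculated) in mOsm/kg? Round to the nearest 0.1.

Calculated osmolality = 2·Na + glucose/18 + BUN/2.8
= 2·125 + 460/18 + 31/2.8
= 250 + 25.56 + 11.07
= 286.63 mOsm/kg ≈ 286.6 mOsm/kg
Osmolar gap = measured − calculated = 288 − 286.6 = 1.4 mOsm/kg

1.4 mOsm/kg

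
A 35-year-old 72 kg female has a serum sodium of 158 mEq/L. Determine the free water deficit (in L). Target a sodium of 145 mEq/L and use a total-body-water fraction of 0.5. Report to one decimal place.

TBW = 0.5 · 72 = 36 L
Free water deficit = TBW · (Na/145 − 1)
= 36 · (158/145 − 1)
= 36 · 0.0897
= 3.23 L

3.2 L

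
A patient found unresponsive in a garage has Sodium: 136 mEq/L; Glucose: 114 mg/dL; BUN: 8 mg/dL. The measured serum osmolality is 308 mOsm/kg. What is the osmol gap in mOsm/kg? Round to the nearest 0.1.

Calculated osmolality = 2·Na + glucose/18 + BUN/2.8
= 2·136 + 114/18 + 8/2.8
= 272 + 6.33 + 2.86
= 281.19 mOsm/kg ≈ 281.2 mOsm/kg
Osmolar gap = measured − calculated = 308 − 281.2 = 26.8 mOsm/kg

26.8 mOsm/kg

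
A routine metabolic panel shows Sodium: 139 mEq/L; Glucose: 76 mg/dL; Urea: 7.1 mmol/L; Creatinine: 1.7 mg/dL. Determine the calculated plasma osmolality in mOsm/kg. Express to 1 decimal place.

Calculated osmolality = 2·Na + glucose/18 + urea
= 2·139 + 76/18 + 7.1
= 278 + 4.22 + 7.10
= 289.32 mOsm/kg

289.3 mOsm/kg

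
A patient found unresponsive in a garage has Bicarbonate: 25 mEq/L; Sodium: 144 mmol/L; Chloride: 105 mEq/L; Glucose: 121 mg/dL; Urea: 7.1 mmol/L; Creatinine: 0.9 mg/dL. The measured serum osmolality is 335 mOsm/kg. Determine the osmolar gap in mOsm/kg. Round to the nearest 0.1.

33.2 mOsm/kg

Calculated osmolality = 2·Na + glucose/18 + urea
= 2·144 + 121/18 + 7.1
= 288 + 6.72 + 7.10
= 301.82 mOsm/kg ≈ 301.8 mOsm/kg
Osmolar gap = measured − calculated = 335 − 301.8 = 33.2 mOsm/kg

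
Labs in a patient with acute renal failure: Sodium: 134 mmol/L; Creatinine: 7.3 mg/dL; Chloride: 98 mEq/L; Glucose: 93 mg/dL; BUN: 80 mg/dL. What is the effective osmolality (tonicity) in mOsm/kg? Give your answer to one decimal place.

Effective osmolality excludes urea (freely permeant across cell membranes):
2·Na + glucose/18
= 2·134 + 93/18
= 268 + 5.17
= 273.17 mOsm/kg

273.2 mOsm/kg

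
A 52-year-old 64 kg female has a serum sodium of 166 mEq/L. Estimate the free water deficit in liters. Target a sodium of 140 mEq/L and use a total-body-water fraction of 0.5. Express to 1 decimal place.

5.9 L

TBW = 0.5 · 64 = 32 L
Free water deficit = TBW · (Na/140 − 1)
= 32 · (166/140 − 1)
= 32 · 0.1857
= 5.94 L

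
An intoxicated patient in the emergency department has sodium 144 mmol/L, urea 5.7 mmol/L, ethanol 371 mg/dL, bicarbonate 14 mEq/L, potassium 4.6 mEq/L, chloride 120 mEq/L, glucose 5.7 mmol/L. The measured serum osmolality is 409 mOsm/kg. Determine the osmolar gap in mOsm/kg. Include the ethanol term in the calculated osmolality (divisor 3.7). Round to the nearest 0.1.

Calculated osmolality = 2·Na + glucose + urea + ethanol/3.7
= 2·144 + 5.7 + 5.7 + 371/3.7
= 288 + 5.70 + 5.70 + 100.27
= 399.67 mOsm/kg ≈ 399.7 mOsm/kg
Osmolar gap = measured − calculated = 409 − 399.7 = 9.3 mOsm/kg

9.3 mOsm/kg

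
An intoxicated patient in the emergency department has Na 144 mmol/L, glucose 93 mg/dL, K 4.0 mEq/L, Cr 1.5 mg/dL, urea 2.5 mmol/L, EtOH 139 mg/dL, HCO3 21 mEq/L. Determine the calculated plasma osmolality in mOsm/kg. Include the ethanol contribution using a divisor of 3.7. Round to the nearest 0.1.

333.2 mOsm/kg

Calculated osmolality = 2·Na + glucose/18 + urea + ethanol/3.7
= 2·144 + 93/18 + 2.5 + 139/3.7
= 288 + 5.17 + 2.50 + 37.57
= 333.24 mOsm/kg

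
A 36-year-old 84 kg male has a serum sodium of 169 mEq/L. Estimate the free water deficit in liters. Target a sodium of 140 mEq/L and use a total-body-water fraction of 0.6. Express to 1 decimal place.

TBW = 0.6 · 84 = 50.4 L
Free water deficit = TBW · (Na/140 − 1)
= 50.4 · (169/140 − 1)
= 50.4 · 0.2071
= 10.44 L

10.4 L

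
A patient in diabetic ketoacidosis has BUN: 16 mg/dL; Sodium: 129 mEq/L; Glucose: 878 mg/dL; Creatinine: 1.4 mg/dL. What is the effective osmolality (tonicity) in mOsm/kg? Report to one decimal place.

Effective osmolality excludes urea (freely permeant across cell membranes):
2·Na + glucose/18
= 2·129 + 878/18
= 258 + 48.78
= 306.78 mOsm/kg

306.8 mOsm/kg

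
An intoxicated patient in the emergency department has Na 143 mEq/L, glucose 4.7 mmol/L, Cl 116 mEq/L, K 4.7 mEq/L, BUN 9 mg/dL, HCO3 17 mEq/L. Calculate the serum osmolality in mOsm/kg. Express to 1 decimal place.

293.9 mOsm/kg

Calculated osmolality = 2·Na + glucose + BUN/2.8
= 2·143 + 4.7 + 9/2.8
= 286 + 4.70 + 3.21
= 293.91 mOsm/kg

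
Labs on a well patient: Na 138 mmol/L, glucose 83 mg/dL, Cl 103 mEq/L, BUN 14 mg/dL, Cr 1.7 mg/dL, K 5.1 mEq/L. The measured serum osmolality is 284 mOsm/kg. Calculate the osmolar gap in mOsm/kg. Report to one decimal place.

-1.6 mOsm/kg

Calculated osmolality = 2·Na + glucose/18 + BUN/2.8
= 2·138 + 83/18 + 14/2.8
= 276 + 4.61 + 5
= 285.61 mOsm/kg ≈ 285.6 mOsm/kg
Osmolar gap = measured − calculated = 284 − 285.6 = -1.6 mOsm/kg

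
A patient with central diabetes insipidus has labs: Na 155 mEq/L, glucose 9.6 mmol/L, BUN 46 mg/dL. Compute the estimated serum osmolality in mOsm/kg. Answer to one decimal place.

336.0 mOsm/kg

Calculated osmolality = 2·Na + glucose + BUN/2.8
= 2·155 + 9.6 + 46/2.8
= 310 + 9.60 + 16.43
= 336.03 mOsm/kg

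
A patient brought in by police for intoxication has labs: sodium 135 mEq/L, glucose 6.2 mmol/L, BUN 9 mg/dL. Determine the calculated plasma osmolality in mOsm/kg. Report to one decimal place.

Calculated osmolality = 2·Na + glucose + BUN/2.8
= 2·135 + 6.2 + 9/2.8
= 270 + 6.20 + 3.21
= 279.41 mOsm/kg

279.4 mOsm/kg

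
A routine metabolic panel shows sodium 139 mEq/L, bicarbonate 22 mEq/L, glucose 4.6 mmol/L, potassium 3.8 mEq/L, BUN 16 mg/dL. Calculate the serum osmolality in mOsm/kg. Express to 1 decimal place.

Calculated osmolality = 2·Na + glucose + BUN/2.8
= 2·139 + 4.6 + 16/2.8
= 278 + 4.60 + 5.71
= 288.31 mOsm/kg

288.3 mOsm/kg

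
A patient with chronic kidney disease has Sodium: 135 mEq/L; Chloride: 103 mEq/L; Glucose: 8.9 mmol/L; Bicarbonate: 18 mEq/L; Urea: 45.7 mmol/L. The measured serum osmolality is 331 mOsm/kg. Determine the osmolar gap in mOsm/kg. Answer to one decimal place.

6.4 mOsm/kg

Calculated osmolality = 2·Na + glucose + urea
= 2·135 + 8.9 + 45.7
= 270 + 8.90 + 45.70
= 324.6 mOsm/kg ≈ 324.6 mOsm/kg
Osmolar gap = measured − calculated = 331 − 324.6 = 6.4 mOsm/kg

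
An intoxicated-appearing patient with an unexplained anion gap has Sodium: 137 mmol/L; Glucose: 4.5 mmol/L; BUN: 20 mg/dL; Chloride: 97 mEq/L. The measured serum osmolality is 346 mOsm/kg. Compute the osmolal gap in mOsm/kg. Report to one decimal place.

Calculated osmolality = 2·Na + glucose + BUN/2.8
= 2·137 + 4.5 + 20/2.8
= 274 + 4.50 + 7.14
= 285.64 mOsm/kg ≈ 285.6 mOsm/kg
Osmolar gap = measured − calculated = 346 − 285.6 = 60.4 mOsm/kg

60.4 mOsm/kg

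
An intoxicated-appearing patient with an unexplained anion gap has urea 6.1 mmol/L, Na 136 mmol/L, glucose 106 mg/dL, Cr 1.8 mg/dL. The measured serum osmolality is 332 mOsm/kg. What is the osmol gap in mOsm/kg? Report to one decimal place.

48.0 mOsm/kg

Calculated osmolality = 2·Na + glucose/18 + urea
= 2·136 + 106/18 + 6.1
= 272 + 5.89 + 6.10
= 283.99 mOsm/kg ≈ 284.0 mOsm/kg
Osmolar gap = measured − calculated = 332 − 284.0 = 48.0 mOsm/kg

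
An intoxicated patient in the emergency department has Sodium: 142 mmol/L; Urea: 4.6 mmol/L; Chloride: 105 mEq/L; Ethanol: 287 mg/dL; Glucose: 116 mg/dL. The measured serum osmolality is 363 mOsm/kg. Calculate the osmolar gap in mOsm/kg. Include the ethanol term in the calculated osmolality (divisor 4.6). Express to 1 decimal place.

Calculated osmolality = 2·Na + glucose/18 + urea + ethanol/4.6
= 2·142 + 116/18 + 4.6 + 287/4.6
= 284 + 6.44 + 4.60 + 62.39
= 357.43 mOsm/kg ≈ 357.4 mOsm/kg
Osmolar gap = measured − calculated = 363 − 357.4 = 5.6 mOsm/kg

5.6 mOsm/kg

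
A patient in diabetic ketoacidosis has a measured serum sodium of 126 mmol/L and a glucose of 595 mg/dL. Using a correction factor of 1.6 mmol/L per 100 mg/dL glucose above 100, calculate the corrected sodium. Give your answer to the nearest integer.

134 mmol/L

Corrected Na = measured Na + 1.6 · (glucose − 100)/100
= 126 + 1.6 · (595 − 100)/100
= 126 + 7.9
= 133.9 mmol/L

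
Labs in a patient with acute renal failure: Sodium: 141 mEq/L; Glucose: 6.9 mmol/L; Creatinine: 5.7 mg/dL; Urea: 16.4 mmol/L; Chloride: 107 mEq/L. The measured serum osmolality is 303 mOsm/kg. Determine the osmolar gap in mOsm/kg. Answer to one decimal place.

-2.3 mOsm/kg

Calculated osmolality = 2·Na + glucose + urea
= 2·141 + 6.9 + 16.4
= 282 + 6.90 + 16.40
= 305.3 mOsm/kg ≈ 305.3 mOsm/kg
Osmolar gap = measured − calculated = 303 − 305.3 = -2.3 mOsm/kg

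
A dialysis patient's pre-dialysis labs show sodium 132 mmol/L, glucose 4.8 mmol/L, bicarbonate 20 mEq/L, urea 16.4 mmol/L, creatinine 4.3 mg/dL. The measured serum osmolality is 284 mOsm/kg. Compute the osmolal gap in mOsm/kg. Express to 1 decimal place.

-1.2 mOsm/kg

Calculated osmolality = 2·Na + glucose + urea
= 2·132 + 4.8 + 16.4
= 264 + 4.80 + 16.40
= 285.2 mOsm/kg ≈ 285.2 mOsm/kg
Osmolar gap = measured − calculated = 284 − 285.2 = -1.2 mOsm/kg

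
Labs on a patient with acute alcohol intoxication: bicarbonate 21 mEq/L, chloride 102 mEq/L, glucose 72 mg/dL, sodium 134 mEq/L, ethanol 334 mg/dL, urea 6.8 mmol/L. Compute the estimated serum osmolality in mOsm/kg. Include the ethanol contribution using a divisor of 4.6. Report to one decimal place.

Calculated osmolality = 2·Na + glucose/18 + urea + ethanol/4.6
= 2·134 + 72/18 + 6.8 + 334/4.6
= 268 + 4 + 6.80 + 72.61
= 351.41 mOsm/kg

351.4 mOsm/kg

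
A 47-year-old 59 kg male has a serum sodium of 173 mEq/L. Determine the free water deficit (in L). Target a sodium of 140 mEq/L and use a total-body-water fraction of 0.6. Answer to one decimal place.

TBW = 0.6 · 59 = 35.4 L
Free water deficit = TBW · (Na/140 − 1)
= 35.4 · (173/140 − 1)
= 35.4 · 0.2357
= 8.34 L

8.3 L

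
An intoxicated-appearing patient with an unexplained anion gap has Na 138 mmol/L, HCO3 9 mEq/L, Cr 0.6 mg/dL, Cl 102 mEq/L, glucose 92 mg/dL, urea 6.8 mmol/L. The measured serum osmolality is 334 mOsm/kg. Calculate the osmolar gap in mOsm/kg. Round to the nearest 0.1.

Calculated osmolality = 2·Na + glucose/18 + urea
= 2·138 + 92/18 + 6.8
= 276 + 5.11 + 6.80
= 287.91 mOsm/kg ≈ 287.9 mOsm/kg
Osmolar gap = measured − calculated = 334 − 287.9 = 46.1 mOsm/kg

46.1 mOsm/kg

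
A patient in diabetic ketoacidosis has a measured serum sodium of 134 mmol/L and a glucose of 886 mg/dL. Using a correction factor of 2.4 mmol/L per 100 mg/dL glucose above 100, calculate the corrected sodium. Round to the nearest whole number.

Corrected Na = measured Na + 2.4 · (glucose − 100)/100
= 134 + 2.4 · (886 − 100)/100
= 134 + 18.9
= 152.9 mmol/L

153 mmol/L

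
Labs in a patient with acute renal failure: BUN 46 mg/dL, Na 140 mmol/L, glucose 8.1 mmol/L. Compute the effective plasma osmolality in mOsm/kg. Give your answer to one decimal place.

Effective osmolality excludes urea (freely permeant across cell membranes):
2·Na + glucose
= 2·140 + 8.1
= 280 + 8.1
= 288.1 mOsm/kg

288.1 mOsm/kg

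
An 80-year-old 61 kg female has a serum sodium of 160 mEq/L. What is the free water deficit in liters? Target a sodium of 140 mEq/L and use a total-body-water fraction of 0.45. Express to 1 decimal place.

3.9 L

TBW = 0.45 · 61 = 27.45 L
Free water deficit = TBW · (Na/140 − 1)
= 27.45 · (160/140 − 1)
= 27.45 · 0.1429
= 3.92 L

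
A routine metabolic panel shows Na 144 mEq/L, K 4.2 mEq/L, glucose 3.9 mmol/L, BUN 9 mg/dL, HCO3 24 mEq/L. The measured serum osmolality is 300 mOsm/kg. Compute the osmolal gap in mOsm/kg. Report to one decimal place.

4.9 mOsm/kg

Calculated osmolality = 2·Na + glucose + BUN/2.8
= 2·144 + 3.9 + 9/2.8
= 288 + 3.90 + 3.21
= 295.11 mOsm/kg ≈ 295.1 mOsm/kg
Osmolar gap = measured − calculated = 300 − 295.1 = 4.9 mOsm/kg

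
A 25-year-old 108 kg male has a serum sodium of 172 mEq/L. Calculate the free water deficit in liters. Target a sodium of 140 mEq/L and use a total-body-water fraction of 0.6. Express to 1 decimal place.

TBW = 0.6 · 108 = 64.8 L
Free water deficit = TBW · (Na/140 − 1)
= 64.8 · (172/140 − 1)
= 64.8 · 0.2286
= 14.81 L

14.8 L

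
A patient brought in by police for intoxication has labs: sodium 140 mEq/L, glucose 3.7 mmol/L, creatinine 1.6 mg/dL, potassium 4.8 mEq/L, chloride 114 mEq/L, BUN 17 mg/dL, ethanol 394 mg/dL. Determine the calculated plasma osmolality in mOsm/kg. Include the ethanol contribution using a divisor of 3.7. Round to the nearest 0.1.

Calculated osmolality = 2·Na + glucose + BUN/2.8 + ethanol/3.7
= 2·140 + 3.7 + 17/2.8 + 394/3.7
= 280 + 3.70 + 6.07 + 106.49
= 396.26 mOsm/kg

396.3 mOsm/kg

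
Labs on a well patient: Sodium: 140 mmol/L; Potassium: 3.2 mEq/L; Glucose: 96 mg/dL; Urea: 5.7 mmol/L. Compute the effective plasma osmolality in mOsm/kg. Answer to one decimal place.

Effective osmolality excludes urea (freely permeant across cell membranes):
2·Na + glucose/18
= 2·140 + 96/18
= 280 + 5.33
= 285.33 mOsm/kg

285.3 mOsm/kg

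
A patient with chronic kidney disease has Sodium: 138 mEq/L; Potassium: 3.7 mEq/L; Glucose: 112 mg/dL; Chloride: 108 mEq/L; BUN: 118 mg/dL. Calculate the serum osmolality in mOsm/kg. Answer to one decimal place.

324.4 mOsm/kg

Calculated osmolality = 2·Na + glucose/18 + BUN/2.8
= 2·138 + 112/18 + 118/2.8
= 276 + 6.22 + 42.14
= 324.36 mOsm/kg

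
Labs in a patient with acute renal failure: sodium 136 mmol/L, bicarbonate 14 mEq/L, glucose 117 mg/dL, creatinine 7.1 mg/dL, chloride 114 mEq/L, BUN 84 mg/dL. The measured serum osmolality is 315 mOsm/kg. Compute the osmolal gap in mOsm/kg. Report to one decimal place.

Calculated osmolality = 2·Na + glucose/18 + BUN/2.8
= 2·136 + 117/18 + 84/2.8
= 272 + 6.50 + 30
= 308.5 mOsm/kg ≈ 308.5 mOsm/kg
Osmolar gap = measured − calculated = 315 − 308.5 = 6.5 mOsm/kg

6.5 mOsm/kg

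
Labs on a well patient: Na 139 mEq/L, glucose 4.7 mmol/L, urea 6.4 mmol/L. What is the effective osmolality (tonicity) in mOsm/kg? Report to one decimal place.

Effective osmolality excludes urea (freely permeant across cell membranes):
2·Na + glucose
= 2·139 + 4.7
= 278 + 4.7
= 282.7 mOsm/kg

282.7 mOsm/kg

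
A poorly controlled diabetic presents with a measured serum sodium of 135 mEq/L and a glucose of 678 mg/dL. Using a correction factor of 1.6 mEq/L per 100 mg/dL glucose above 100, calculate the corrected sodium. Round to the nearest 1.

144 mEq/L

Corrected Na = measured Na + 1.6 · (glucose − 100)/100
= 135 + 1.6 · (678 − 100)/100
= 135 + 9.2
= 144.2 mEq/L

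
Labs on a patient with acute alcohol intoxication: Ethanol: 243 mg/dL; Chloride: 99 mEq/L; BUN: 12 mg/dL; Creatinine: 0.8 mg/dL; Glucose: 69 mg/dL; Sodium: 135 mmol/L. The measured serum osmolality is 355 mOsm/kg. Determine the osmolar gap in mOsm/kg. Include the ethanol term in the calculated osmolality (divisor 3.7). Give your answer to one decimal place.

Calculated osmolality = 2·Na + glucose/18 + BUN/2.8 + ethanol/3.7
= 2·135 + 69/18 + 12/2.8 + 243/3.7
= 270 + 3.83 + 4.29 + 65.68
= 343.8 mOsm/kg ≈ 343.8 mOsm/kg
Osmolar gap = measured − calculated = 355 − 343.8 = 11.2 mOsm/kg

11.2 mOsm/kg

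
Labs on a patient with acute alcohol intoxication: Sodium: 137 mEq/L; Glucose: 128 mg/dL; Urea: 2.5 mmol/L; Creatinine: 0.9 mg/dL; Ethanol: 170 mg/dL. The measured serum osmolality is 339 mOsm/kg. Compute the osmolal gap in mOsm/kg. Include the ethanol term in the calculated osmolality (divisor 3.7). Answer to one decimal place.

9.4 mOsm/kg

Calculated osmolality = 2·Na + glucose/18 + urea + ethanol/3.7
= 2·137 + 128/18 + 2.5 + 170/3.7
= 274 + 7.11 + 2.50 + 45.95
= 329.56 mOsm/kg ≈ 329.6 mOsm/kg
Osmolar gap = measured − calculated = 339 − 329.6 = 9.4 mOsm/kg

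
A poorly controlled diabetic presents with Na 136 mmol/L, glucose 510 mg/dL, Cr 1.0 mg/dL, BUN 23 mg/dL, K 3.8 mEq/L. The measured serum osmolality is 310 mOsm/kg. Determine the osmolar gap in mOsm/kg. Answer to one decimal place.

1.5 mOsm/kg

Calculated osmolality = 2·Na + glucose/18 + BUN/2.8
= 2·136 + 510/18 + 23/2.8
= 272 + 28.33 + 8.21
= 308.54 mOsm/kg ≈ 308.5 mOsm/kg
Osmolar gap = measured − calculated = 310 − 308.5 = 1.5 mOsm/kg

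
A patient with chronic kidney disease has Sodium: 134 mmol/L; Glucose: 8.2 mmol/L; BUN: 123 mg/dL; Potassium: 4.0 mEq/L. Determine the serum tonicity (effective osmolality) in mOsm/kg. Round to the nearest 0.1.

Effective osmolality excludes urea (freely permeant across cell membranes):
2·Na + glucose
= 2·134 + 8.2
= 268 + 8.2
= 276.2 mOsm/kg

276.2 mOsm/kg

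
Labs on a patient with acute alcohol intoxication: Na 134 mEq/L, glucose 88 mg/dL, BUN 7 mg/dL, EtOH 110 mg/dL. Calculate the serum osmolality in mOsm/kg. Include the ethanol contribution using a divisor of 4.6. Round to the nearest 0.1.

Calculated osmolality = 2·Na + glucose/18 + BUN/2.8 + ethanol/4.6
= 2·134 + 88/18 + 7/2.8 + 110/4.6
= 268 + 4.89 + 2.50 + 23.91
= 299.3 mOsm/kg

299.3 mOsm/kg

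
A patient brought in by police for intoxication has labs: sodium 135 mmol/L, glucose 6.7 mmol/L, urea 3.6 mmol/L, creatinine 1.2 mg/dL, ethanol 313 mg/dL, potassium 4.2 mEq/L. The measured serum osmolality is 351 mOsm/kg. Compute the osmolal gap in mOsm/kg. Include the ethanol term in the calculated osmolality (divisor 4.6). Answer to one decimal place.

Calculated osmolality = 2·Na + glucose + urea + ethanol/4.6
= 2·135 + 6.7 + 3.6 + 313/4.6
= 270 + 6.70 + 3.60 + 68.04
= 348.34 mOsm/kg ≈ 348.3 mOsm/kg
Osmolar gap = measured − calculated = 351 − 348.3 = 2.7 mOsm/kg

2.7 mOsm/kg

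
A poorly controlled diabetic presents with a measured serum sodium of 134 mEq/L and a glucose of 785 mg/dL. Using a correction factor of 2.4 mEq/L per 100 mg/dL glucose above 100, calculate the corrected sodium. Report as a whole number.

150 mEq/L

Corrected Na = measured Na + 2.4 · (glucose − 100)/100
= 134 + 2.4 · (785 − 100)/100
= 134 + 16.4
= 150.4 mEq/L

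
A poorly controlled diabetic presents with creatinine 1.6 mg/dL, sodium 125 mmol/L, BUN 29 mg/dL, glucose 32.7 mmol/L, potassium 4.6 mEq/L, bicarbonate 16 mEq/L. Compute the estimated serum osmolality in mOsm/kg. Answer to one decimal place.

Calculated osmolality = 2·Na + glucose + BUN/2.8
= 2·125 + 32.7 + 29/2.8
= 250 + 32.70 + 10.36
= 293.06 mOsm/kg

293.1 mOsm/kg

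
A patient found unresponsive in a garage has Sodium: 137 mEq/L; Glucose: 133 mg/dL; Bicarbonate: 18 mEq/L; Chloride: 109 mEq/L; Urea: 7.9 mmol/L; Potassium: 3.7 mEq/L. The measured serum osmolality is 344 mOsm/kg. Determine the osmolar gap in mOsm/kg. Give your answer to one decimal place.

54.7 mOsm/kg

Calculated osmolality = 2·Na + glucose/18 + urea
= 2·137 + 133/18 + 7.9
= 274 + 7.39 + 7.90
= 289.29 mOsm/kg ≈ 289.3 mOsm/kg
Osmolar gap = measured − calculated = 344 − 289.3 = 54.7 mOsm/kg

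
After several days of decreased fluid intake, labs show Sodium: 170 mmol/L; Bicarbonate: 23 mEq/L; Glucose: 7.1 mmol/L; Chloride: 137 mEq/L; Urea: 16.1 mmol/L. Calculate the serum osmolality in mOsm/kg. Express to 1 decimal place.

363.2 mOsm/kg

Calculated osmolality = 2·Na + glucose + urea
= 2·170 + 7.1 + 16.1
= 340 + 7.10 + 16.10
= 363.2 mOsm/kg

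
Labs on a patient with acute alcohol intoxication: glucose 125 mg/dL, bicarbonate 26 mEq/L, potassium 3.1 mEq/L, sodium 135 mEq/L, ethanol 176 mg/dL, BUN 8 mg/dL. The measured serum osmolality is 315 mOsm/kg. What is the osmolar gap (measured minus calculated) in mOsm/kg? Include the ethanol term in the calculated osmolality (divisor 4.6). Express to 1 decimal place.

-3.1 mOsm/kg

Calculated osmolality = 2·Na + glucose/18 + BUN/2.8 + ethanol/4.6
= 2·135 + 125/18 + 8/2.8 + 176/4.6
= 270 + 6.94 + 2.86 + 38.26
= 318.06 mOsm/kg ≈ 318.1 mOsm/kg
Osmolar gap = measured − calculated = 315 − 318.1 = -3.1 mOsm/kg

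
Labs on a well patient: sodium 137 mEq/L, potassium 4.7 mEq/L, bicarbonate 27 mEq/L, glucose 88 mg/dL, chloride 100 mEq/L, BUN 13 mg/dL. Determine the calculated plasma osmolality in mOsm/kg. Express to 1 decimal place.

Calculated osmolality = 2·Na + glucose/18 + BUN/2.8
= 2·137 + 88/18 + 13/2.8
= 274 + 4.89 + 4.64
= 283.53 mOsm/kg

283.5 mOsm/kg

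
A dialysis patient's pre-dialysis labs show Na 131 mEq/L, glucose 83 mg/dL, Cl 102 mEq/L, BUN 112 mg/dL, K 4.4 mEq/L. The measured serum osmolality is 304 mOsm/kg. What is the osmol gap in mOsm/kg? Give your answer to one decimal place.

-2.6 mOsm/kg

Calculated osmolality = 2·Na + glucose/18 + BUN/2.8
= 2·131 + 83/18 + 112/2.8
= 262 + 4.61 + 40
= 306.61 mOsm/kg ≈ 306.6 mOsm/kg
Osmolar gap = measured − calculated = 304 − 306.6 = -2.6 mOsm/kg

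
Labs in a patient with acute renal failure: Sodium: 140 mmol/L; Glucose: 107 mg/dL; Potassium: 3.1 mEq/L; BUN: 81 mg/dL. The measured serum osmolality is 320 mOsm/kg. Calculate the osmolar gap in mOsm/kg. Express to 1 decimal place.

5.1 mOsm/kg

Calculated osmolality = 2·Na + glucose/18 + BUN/2.8
= 2·140 + 107/18 + 81/2.8
= 280 + 5.94 + 28.93
= 314.87 mOsm/kg ≈ 314.9 mOsm/kg
Osmolar gap = measured − calculated = 320 − 314.9 = 5.1 mOsm/kg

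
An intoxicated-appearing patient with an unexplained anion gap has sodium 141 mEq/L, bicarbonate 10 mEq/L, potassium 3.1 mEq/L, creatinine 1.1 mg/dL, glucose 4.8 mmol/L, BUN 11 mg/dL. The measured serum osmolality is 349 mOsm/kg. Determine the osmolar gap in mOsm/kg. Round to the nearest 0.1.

58.3 mOsm/kg

Calculated osmolality = 2·Na + glucose + BUN/2.8
= 2·141 + 4.8 + 11/2.8
= 282 + 4.80 + 3.93
= 290.73 mOsm/kg ≈ 290.7 mOsm/kg
Osmolar gap = measured − calculated = 349 − 290.7 = 58.3 mOsm/kg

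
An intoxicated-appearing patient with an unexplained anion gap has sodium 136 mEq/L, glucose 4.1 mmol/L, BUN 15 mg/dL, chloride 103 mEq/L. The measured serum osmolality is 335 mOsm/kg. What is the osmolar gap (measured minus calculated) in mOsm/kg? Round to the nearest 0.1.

53.5 mOsm/kg

Calculated osmolality = 2·Na + glucose + BUN/2.8
= 2·136 + 4.1 + 15/2.8
= 272 + 4.10 + 5.36
= 281.46 mOsm/kg ≈ 281.5 mOsm/kg
Osmolar gap = measured − calculated = 335 − 281.5 = 53.5 mOsm/kg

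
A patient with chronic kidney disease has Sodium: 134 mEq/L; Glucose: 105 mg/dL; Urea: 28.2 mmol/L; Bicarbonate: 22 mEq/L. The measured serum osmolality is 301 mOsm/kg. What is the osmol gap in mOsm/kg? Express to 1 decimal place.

Calculated osmolality = 2·Na + glucose/18 + urea
= 2·134 + 105/18 + 28.2
= 268 + 5.83 + 28.20
= 302.03 mOsm/kg ≈ 302.0 mOsm/kg
Osmolar gap = measured − calculated = 301 − 302.0 = -1.0 mOsm/kg

-1.0 mOsm/kg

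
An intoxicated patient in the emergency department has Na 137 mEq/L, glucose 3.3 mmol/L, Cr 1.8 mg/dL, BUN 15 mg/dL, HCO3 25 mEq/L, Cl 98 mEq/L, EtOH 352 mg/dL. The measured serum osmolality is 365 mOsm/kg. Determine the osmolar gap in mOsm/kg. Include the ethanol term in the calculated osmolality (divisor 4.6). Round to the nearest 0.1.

5.8 mOsm/kg

Calculated osmolality = 2·Na + glucose + BUN/2.8 + ethanol/4.6
= 2·137 + 3.3 + 15/2.8 + 352/4.6
= 274 + 3.30 + 5.36 + 76.52
= 359.18 mOsm/kg ≈ 359.2 mOsm/kg
Osmolar gap = measured − calculated = 365 − 359.2 = 5.8 mOsm/kg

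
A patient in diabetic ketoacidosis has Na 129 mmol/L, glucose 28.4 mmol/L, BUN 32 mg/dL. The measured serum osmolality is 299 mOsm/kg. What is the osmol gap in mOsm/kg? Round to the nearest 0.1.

1.2 mOsm/kg

Calculated osmolality = 2·Na + glucose + BUN/2.8
= 2·129 + 28.4 + 32/2.8
= 258 + 28.40 + 11.43
= 297.83 mOsm/kg ≈ 297.8 mOsm/kg
Osmolar gap = measured − calculated = 299 − 297.8 = 1.2 mOsm/kg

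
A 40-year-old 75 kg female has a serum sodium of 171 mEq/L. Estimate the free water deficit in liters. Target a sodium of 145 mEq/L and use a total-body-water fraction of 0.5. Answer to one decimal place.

6.7 L

TBW = 0.5 · 75 = 37.5 L
Free water deficit = TBW · (Na/145 − 1)
= 37.5 · (171/145 − 1)
= 37.5 · 0.1793
= 6.72 L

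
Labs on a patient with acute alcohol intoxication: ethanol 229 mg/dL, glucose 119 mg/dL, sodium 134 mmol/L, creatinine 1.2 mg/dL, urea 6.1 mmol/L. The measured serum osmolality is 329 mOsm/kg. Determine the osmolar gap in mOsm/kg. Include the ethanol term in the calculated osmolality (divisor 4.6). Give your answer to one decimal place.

-1.5 mOsm/kg

Calculated osmolality = 2·Na + glucose/18 + urea + ethanol/4.6
= 2·134 + 119/18 + 6.1 + 229/4.6
= 268 + 6.61 + 6.10 + 49.78
= 330.49 mOsm/kg ≈ 330.5 mOsm/kg
Osmolar gap = measured − calculated = 329 − 330.5 = -1.5 mOsm/kg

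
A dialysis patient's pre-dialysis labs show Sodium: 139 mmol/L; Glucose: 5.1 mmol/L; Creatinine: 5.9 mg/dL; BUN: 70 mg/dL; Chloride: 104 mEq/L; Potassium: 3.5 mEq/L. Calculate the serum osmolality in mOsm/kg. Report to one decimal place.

Calculated osmolality = 2·Na + glucose + BUN/2.8
= 2·139 + 5.1 + 70/2.8
= 278 + 5.10 + 25
= 308.1 mOsm/kg

308.1 mOsm/kg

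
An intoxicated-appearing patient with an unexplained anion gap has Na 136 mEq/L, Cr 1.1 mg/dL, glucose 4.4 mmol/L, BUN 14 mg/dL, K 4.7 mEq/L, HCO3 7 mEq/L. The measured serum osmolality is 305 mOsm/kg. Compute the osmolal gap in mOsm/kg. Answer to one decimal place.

23.6 mOsm/kg

Calculated osmolality = 2·Na + glucose + BUN/2.8
= 2·136 + 4.4 + 14/2.8
= 272 + 4.40 + 5
= 281.4 mOsm/kg ≈ 281.4 mOsm/kg
Osmolar gap = measured − calculated = 305 − 281.4 = 23.6 mOsm/kg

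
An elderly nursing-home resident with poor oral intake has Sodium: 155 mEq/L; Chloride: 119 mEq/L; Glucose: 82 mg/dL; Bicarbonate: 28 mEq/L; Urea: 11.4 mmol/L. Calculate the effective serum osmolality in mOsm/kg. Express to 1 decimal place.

314.6 mOsm/kg

Effective osmolality excludes urea (freely permeant across cell membranes):
2·Na + glucose/18
= 2·155 + 82/18
= 310 + 4.56
= 314.56 mOsm/kg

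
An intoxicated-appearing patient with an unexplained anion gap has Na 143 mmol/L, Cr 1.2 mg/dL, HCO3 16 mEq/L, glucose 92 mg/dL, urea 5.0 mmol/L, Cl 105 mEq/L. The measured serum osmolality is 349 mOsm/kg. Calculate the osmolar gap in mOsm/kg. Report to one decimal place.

Calculated osmolality = 2·Na + glucose/18 + urea
= 2·143 + 92/18 + 5
= 286 + 5.11 + 5
= 296.11 mOsm/kg ≈ 296.1 mOsm/kg
Osmolar gap = measured − calculated = 349 − 296.1 = 52.9 mOsm/kg

52.9 mOsm/kg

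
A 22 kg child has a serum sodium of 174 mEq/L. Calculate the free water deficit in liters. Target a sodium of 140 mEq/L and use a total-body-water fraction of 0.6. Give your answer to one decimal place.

3.2 L

TBW = 0.6 · 22 = 13.2 L
Free water deficit = TBW · (Na/140 − 1)
= 13.2 · (174/140 − 1)
= 13.2 · 0.2429
= 3.21 L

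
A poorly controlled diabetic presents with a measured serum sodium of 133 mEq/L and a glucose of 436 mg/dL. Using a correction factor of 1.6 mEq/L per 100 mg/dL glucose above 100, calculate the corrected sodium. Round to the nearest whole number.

138 mEq/L

Corrected Na = measured Na + 1.6 · (glucose − 100)/100
= 133 + 1.6 · (436 − 100)/100
= 133 + 5.4
= 138.4 mEq/L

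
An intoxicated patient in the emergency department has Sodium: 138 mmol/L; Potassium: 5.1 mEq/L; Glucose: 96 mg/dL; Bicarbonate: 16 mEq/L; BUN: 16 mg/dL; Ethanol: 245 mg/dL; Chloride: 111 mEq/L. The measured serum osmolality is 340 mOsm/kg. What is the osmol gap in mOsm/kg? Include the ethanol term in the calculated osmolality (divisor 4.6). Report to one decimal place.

Calculated osmolality = 2·Na + glucose/18 + BUN/2.8 + ethanol/4.6
= 2·138 + 96/18 + 16/2.8 + 245/4.6
= 276 + 5.33 + 5.71 + 53.26
= 340.3 mOsm/kg ≈ 340.3 mOsm/kg
Osmolar gap = measured − calculated = 340 − 340.3 = -0.3 mOsm/kg

-0.3 mOsm/kg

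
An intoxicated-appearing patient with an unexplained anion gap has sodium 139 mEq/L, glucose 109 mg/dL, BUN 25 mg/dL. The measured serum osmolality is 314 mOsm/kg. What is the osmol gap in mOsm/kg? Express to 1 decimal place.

21.0 mOsm/kg

Calculated osmolality = 2·Na + glucose/18 + BUN/2.8
= 2·139 + 109/18 + 25/2.8
= 278 + 6.06 + 8.93
= 292.99 mOsm/kg ≈ 293.0 mOsm/kg
Osmolar gap = measured − calculated = 314 − 293.0 = 21.0 mOsm/kg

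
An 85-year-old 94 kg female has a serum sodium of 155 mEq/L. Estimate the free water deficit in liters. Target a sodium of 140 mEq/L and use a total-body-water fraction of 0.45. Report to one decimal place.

4.5 L

TBW = 0.45 · 94 = 42.3 L
Free water deficit = TBW · (Na/140 − 1)
= 42.3 · (155/140 − 1)
= 42.3 · 0.1071
= 4.53 L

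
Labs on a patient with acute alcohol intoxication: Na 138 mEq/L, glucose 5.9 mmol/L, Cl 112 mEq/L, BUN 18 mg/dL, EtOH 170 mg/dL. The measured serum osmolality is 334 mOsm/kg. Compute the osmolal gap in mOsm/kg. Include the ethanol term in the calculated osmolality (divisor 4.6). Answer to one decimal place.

Calculated osmolality = 2·Na + glucose + BUN/2.8 + ethanol/4.6
= 2·138 + 5.9 + 18/2.8 + 170/4.6
= 276 + 5.90 + 6.43 + 36.96
= 325.29 mOsm/kg ≈ 325.3 mOsm/kg
Osmolar gap = measured − calculated = 334 − 325.3 = 8.7 mOsm/kg

8.7 mOsm/kg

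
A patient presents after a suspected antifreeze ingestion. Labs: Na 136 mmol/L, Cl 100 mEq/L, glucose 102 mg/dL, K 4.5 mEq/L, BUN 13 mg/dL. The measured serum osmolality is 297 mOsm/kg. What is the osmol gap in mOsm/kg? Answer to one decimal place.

Calculated osmolality = 2·Na + glucose/18 + BUN/2.8
= 2·136 + 102/18 + 13/2.8
= 272 + 5.67 + 4.64
= 282.31 mOsm/kg ≈ 282.3 mOsm/kg
Osmolar gap = measured − calculated = 297 − 282.3 = 14.7 mOsm/kg

14.7 mOsm/kg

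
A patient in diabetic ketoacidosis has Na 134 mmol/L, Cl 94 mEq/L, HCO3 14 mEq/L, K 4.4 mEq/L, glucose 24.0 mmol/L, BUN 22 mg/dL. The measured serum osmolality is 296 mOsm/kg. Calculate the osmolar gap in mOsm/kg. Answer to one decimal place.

-3.9 mOsm/kg

Calculated osmolality = 2·Na + glucose + BUN/2.8
= 2·134 + 24 + 22/2.8
= 268 + 24 + 7.86
= 299.86 mOsm/kg ≈ 299.9 mOsm/kg
Osmolar gap = measured − calculated = 296 − 299.9 = -3.9 mOsm/kg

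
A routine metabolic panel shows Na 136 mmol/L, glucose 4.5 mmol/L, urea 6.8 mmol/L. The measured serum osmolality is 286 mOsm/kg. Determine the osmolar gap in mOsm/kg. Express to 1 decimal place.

Calculated osmolality = 2·Na + glucose + urea
= 2·136 + 4.5 + 6.8
= 272 + 4.50 + 6.80
= 283.3 mOsm/kg ≈ 283.3 mOsm/kg
Osmolar gap = measured − calculated = 286 − 283.3 = 2.7 mOsm/kg

2.7 mOsm/kg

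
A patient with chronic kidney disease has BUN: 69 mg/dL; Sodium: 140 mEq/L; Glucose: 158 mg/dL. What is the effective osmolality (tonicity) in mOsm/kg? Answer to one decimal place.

Effective osmolality excludes urea (freely permeant across cell membranes):
2·Na + glucose/18
= 2·140 + 158/18
= 280 + 8.78
= 288.78 mOsm/kg

288.8 mOsm/kg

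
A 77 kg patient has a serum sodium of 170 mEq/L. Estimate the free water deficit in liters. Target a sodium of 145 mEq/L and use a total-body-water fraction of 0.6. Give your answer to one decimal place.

8.0 L

TBW = 0.6 · 77 = 46.2 L
Free water deficit = TBW · (Na/145 − 1)
= 46.2 · (170/145 − 1)
= 46.2 · 0.1724
= 7.96 L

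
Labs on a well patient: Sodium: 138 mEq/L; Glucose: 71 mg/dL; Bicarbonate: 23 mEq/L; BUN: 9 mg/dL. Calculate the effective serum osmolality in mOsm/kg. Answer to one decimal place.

279.9 mOsm/kg

Effective osmolality excludes urea (freely permeant across cell membranes):
2·Na + glucose/18
= 2·138 + 71/18
= 276 + 3.94
= 279.94 mOsm/kg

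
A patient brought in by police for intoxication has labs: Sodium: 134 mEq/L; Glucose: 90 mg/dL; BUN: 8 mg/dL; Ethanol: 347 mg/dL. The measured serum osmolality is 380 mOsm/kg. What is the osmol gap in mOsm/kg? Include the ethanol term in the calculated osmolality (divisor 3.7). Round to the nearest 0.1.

10.4 mOsm/kg

Calculated osmolality = 2·Na + glucose/18 + BUN/2.8 + ethanol/3.7
= 2·134 + 90/18 + 8/2.8 + 347/3.7
= 268 + 5 + 2.86 + 93.78
= 369.64 mOsm/kg ≈ 369.6 mOsm/kg
Osmolar gap = measured − calculated = 380 − 369.6 = 10.4 mOsm/kg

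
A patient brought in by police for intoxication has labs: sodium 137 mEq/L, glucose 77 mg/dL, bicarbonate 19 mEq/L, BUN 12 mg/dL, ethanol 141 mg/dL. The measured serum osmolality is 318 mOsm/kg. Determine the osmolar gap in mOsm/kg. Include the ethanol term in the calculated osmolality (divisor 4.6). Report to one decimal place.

4.8 mOsm/kg

Calculated osmolality = 2·Na + glucose/18 + BUN/2.8 + ethanol/4.6
= 2·137 + 77/18 + 12/2.8 + 141/4.6
= 274 + 4.28 + 4.29 + 30.65
= 313.22 mOsm/kg ≈ 313.2 mOsm/kg
Osmolar gap = measured − calculated = 318 − 313.2 = 4.8 mOsm/kg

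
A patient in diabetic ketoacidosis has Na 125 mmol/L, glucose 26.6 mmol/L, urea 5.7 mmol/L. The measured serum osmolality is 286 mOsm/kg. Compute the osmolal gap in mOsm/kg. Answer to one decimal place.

Calculated osmolality = 2·Na + glucose + urea
= 2·125 + 26.6 + 5.7
= 250 + 26.60 + 5.70
= 282.3 mOsm/kg ≈ 282.3 mOsm/kg
Osmolar gap = measured − calculated = 286 − 282.3 = 3.7 mOsm/kg

3.7 mOsm/kg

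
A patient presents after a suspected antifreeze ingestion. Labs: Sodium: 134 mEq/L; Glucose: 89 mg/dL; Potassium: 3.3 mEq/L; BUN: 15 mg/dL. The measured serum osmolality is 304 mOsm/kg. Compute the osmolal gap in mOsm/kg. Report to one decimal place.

25.7 mOsm/kg

Calculated osmolality = 2·Na + glucose/18 + BUN/2.8
= 2·134 + 89/18 + 15/2.8
= 268 + 4.94 + 5.36
= 278.3 mOsm/kg ≈ 278.3 mOsm/kg
Osmolar gap = measured − calculated = 304 − 278.3 = 25.7 mOsm/kg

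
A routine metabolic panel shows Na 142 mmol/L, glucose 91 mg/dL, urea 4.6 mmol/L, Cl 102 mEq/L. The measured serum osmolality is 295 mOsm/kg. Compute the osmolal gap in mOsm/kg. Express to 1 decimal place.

1.3 mOsm/kg

Calculated osmolality = 2·Na + glucose/18 + urea
= 2·142 + 91/18 + 4.6
= 284 + 5.06 + 4.60
= 293.66 mOsm/kg ≈ 293.7 mOsm/kg
Osmolar gap = measured − calculated = 295 − 293.7 = 1.3 mOsm/kg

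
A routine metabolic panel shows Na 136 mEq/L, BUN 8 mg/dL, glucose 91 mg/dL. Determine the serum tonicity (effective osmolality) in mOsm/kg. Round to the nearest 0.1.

Effective osmolality excludes urea (freely permeant across cell membranes):
2·Na + glucose/18
= 2·136 + 91/18
= 272 + 5.06
= 277.06 mOsm/kg

277.1 mOsm/kg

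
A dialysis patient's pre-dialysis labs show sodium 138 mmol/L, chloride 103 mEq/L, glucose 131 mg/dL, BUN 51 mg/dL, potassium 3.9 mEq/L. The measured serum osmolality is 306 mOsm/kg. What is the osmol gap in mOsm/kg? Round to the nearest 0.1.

4.5 mOsm/kg

Calculated osmolality = 2·Na + glucose/18 + BUN/2.8
= 2·138 + 131/18 + 51/2.8
= 276 + 7.28 + 18.21
= 301.49 mOsm/kg ≈ 301.5 mOsm/kg
Osmolar gap = measured − calculated = 306 − 301.5 = 4.5 mOsm/kg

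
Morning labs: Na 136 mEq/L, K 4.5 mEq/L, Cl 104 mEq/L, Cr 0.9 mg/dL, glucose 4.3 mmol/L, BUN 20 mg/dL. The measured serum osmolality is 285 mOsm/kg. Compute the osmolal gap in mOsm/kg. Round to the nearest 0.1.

Calculated osmolality = 2·Na + glucose + BUN/2.8
= 2·136 + 4.3 + 20/2.8
= 272 + 4.30 + 7.14
= 283.44 mOsm/kg ≈ 283.4 mOsm/kg
Osmolar gap = measured − calculated = 285 − 283.4 = 1.6 mOsm/kg

1.6 mOsm/kg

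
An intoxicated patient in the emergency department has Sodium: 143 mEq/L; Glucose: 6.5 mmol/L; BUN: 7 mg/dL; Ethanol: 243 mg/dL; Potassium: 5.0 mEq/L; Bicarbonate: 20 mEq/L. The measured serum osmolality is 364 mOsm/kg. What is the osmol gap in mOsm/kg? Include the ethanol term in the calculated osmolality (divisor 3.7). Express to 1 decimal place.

3.3 mOsm/kg

Calculated osmolality = 2·Na + glucose + BUN/2.8 + ethanol/3.7
= 2·143 + 6.5 + 7/2.8 + 243/3.7
= 286 + 6.50 + 2.50 + 65.68
= 360.68 mOsm/kg ≈ 360.7 mOsm/kg
Osmolar gap = measured − calculated = 364 − 360.7 = 3.3 mOsm/kg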